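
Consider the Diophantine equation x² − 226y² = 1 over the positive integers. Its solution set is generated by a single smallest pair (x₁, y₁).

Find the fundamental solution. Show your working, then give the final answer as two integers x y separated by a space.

451 30

[15; 30] for √226; ℓ=1 ⇒ convergent index 1
k=0  a_k=15  p_k/q_k = 15/1
k=1  a_k=30  p_k/q_k = 451/30
(x₁, y₁) = (451, 30);  451² − 226·30² = 1 ✓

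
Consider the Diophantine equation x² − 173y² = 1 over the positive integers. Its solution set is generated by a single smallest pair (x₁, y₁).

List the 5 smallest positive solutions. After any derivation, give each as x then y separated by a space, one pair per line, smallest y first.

[13; 6,1,1,6,26] for √173; ℓ=5 ⇒ convergent index 9
k=0  a_k=13  p_k/q_k = 13/1
k=1  a_k=6  p_k/q_k = 79/6
k=2  a_k=1  p_k/q_k = 92/7
k=3  a_k=1  p_k/q_k = 171/13
…
k=5  a_k=26  p_k/q_k = 29239/2223
…
k=8  a_k=1  p_k/q_k = 382343/29069
k=9  a_k=6  p_k/q_k = 2499849/190060
fundamental: x₁=2499849, y₁=190060  (since 6249245022801 − 173·36122803600 = 1)
n=2: (2499849,190060)∘(2499849,190060) = (2499849·2499849+173·190060·190060, 2499849·190060+190060·2499849) = (12498490045601,950242601880)
n=3: (12498490045601,950242601880)∘(2499849,190060) = (2499849·12498490045601+173·190060·950242601880, 2499849·950242601880+190060·12498490045601) = (62488675684008728649,4750926036134042180)
n=4: (62488675684008728649,4750926036134042180)∘(2499849,190060) = (2499849·62488675684008728649+173·190060·4750926036134042180, 2499849·4750926036134042180+190060·62488675684008728649) = (312424506839974574118902401,23753195401006348176659760)
n=5: (312424506839974574118902401,23753195401006348176659760)∘(2499849,190060) = (2499849·312424506839974574118902401+173·190060·23753195401006348176659760, 2499849·23753195401006348176659760+190060·312424506839974574118902401) = (1562028181998744709597444087746249,118758803540015886040113314710300)

2499849 190060
12498490045601 950242601880
62488675684008728649 4750926036134042180
312424506839974574118902401 23753195401006348176659760
1562028181998744709597444087746249 118758803540015886040113314710300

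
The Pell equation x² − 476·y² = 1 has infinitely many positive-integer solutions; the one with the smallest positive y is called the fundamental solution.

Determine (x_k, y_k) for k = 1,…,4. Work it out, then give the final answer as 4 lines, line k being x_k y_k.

√476 → a₀=21, period (1,4,2,10,2,4,1,42); ℓ=8 even so k=7
step 0: (21, 1)  from 21·(1,0) + (0,1)
step 1: (22, 1)  from 1·(21,1) + (1,0)
step 2: (109, 5)  from 4·(22,1) + (21,1)
…
step 5: (5258, 241)  from 2·(2509,115) + (240,11)
step 6: (23541, 1079)  from 4·(5258,241) + (2509,115)
step 7: (28799, 1320)  from 1·(23541,1079) + (5258,241)
(x₁, y₁) = (28799, 1320);  28799² − 476·1320² = 1 ✓
(28799+1320√476)^2 = 1658764801 + 76029360√476
(28799+1320√476)^3 = 95541534979199 + 4379139075960√476
(28799+1320√476)^4 = 5503001330073139201 + 252229652421114720√476

28799 1320
1658764801 76029360
95541534979199 4379139075960
5503001330073139201 252229652421114720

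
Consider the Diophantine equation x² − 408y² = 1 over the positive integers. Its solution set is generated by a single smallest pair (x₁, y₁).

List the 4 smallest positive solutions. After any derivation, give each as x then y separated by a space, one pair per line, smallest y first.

101 5
20401 1010
4120901 204015
832401601 41210020

√408 → a₀=20, period (5,40); ℓ=2 even so k=1
k=0  a_k=20  p_k/q_k = 20/1
k=1  a_k=5  p_k/q_k = 101/5
fundamental: x₁=101, y₁=5  (since 10201 − 408·25 = 1)
n=2: (101,5)∘(101,5) = (101·101+408·5·5, 101·5+5·101) = (20401,1010)
n=3: (20401,1010)∘(101,5) = (101·20401+408·5·1010, 101·1010+5·20401) = (4120901,204015)
n=4: (4120901,204015)∘(101,5) = (101·4120901+408·5·204015, 101·204015+5·4120901) = (832401601,41210020)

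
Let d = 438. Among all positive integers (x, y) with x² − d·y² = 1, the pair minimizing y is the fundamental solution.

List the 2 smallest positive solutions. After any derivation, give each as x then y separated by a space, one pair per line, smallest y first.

293 14
171697 8204

d=438: √d = [20; 1,12,1,40] (ℓ=4, even), read p_3/q_3
k=0  a_k=20  p_k/q_k = 20/1
k=1  a_k=1  p_k/q_k = 21/1
k=2  a_k=12  p_k/q_k = 272/13
k=3  a_k=1  p_k/q_k = 293/14
→ (293, 14).  Check: 293²=85849, 438·14²=85848, difference 1.
(293+14√438)^2 = 171697 + 8204√438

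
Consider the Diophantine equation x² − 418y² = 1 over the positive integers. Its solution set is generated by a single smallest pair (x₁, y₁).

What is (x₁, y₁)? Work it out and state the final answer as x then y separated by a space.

√418 → a₀=20, period (2,4,20,4,2,40); ℓ=6 even so k=5
i=0: a=20 ⇒ p=20, q=1
i=1: a=2 ⇒ p=41, q=2
i=2: a=4 ⇒ p=184, q=9
…
i=4: a=4 ⇒ p=15068, q=737
i=5: a=2 ⇒ p=33857, q=1656
→ (33857, 1656).  Check: 33857²=1146296449, 418·1656²=1146296448, difference 1.

33857 1656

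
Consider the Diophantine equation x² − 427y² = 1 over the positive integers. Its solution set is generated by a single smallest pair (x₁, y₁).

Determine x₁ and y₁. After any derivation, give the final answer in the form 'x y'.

62 3

√427 = [20; 1,1,1,40, …], period ℓ=4 (even) → k=3
a_0=20:  p_0=20·1+0=20,  q_0=20·0+1=1
a_1=1:  p_1=1·20+1=21,  q_1=1·1+0=1
a_2=1:  p_2=1·21+20=41,  q_2=1·1+1=2
a_3=1:  p_3=1·41+21=62,  q_3=1·2+1=3
(x₁, y₁) = (62, 3);  62² − 427·3² = 1 ✓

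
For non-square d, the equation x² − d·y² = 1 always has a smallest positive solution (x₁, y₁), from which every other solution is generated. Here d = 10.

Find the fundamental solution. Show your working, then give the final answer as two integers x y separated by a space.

19 6

d=10: √d = [3; 6] (ℓ=1, odd), read p_1/q_1
step 0: (3, 1)  from 3·(1,0) + (0,1)
step 1: (19, 6)  from 6·(3,1) + (1,0)
fundamental: x₁=19, y₁=6  (since 361 − 10·36 = 1)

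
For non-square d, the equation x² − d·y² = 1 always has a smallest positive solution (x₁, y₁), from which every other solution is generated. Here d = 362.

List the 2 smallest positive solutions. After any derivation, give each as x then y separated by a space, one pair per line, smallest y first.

723 38
1045457 54948

√362 → a₀=19, period (38); ℓ=1 odd so k=1
a_0=19:  p_0=19·1+0=19,  q_0=19·0+1=1
a_1=38:  p_1=38·19+1=723,  q_1=38·1+0=38
→ (723, 38).  Check: 723²=522729, 362·38²=522728, difference 1.
n=2: (723,38)∘(723,38) = (723·723+362·38·38, 723·38+38·723) = (1045457,54948)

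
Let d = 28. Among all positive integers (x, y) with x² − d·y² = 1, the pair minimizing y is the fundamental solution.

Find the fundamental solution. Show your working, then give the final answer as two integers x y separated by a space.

√28 = [5; 3,2,3,10, …], period ℓ=4 (even) → k=3
step 0: (5, 1)  from 5·(1,0) + (0,1)
…
step 2: (37, 7)  from 2·(16,3) + (5,1)
step 3: (127, 24)  from 3·(37,7) + (16,3)
→ (127, 24).  Check: 127²=16129, 28·24²=16128, difference 1.

127 24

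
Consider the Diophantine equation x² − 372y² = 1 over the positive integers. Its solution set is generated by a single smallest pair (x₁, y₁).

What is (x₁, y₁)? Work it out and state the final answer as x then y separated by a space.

12151 630

d=372: √d = [19; 3,2,12,2,3,38] (ℓ=6, even), read p_5/q_5
i=0: a=19 ⇒ p=19, q=1
…
i=2: a=2 ⇒ p=135, q=7
i=3: a=12 ⇒ p=1678, q=87
i=4: a=2 ⇒ p=3491, q=181
i=5: a=3 ⇒ p=12151, q=630
fundamental: x₁=12151, y₁=630  (since 147646801 − 372·396900 = 1)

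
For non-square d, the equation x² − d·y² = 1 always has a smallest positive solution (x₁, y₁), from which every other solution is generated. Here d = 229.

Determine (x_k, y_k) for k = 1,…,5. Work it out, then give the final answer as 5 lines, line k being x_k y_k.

√229 = [15; 7,1,1,7,30, …], period ℓ=5 (odd) → k=9
a_0=15:  p_0=15·1+0=15,  q_0=15·0+1=1
…
a_2=1:  p_2=1·106+15=121,  q_2=1·7+1=8
…
a_5=30:  p_5=30·1710+227=51527,  q_5=30·113+15=3405
a_6=7:  p_6=7·51527+1710=362399,  q_6=7·3405+113=23948
a_7=1:  p_7=1·362399+51527=413926,  q_7=1·23948+3405=27353
a_8=1:  p_8=1·413926+362399=776325,  q_8=1·27353+23948=51301
a_9=7:  p_9=7·776325+413926=5848201,  q_9=7·51301+27353=386460
→ (5848201, 386460).  Check: 5848201²=34201454936401, 229·386460²=34201454936400, difference 1.
n=2: (5848201,386460)∘(5848201,386460) = (5848201·5848201+229·386460·386460, 5848201·386460+386460·5848201) = (68402909872801,4520191516920)
n=3: (68402909872801,4520191516920)∘(5848201,386460) = (5848201·68402909872801+229·386460·4520191516920, 5848201·4520191516920+386460·68402909872801) = (800067931842043513801,52869977098885735380)
n=4: (800067931842043513801,52869977098885735380)∘(5848201,386460) = (5848201·800067931842043513801+229·386460·52869977098885735380, 5848201·52869977098885735380+386460·800067931842043513801) = (9357916158133073035999171201,618388505879356792878585840)
n=5: (9357916158133073035999171201,618388505879356792878585840)∘(5848201,386460) = (5848201·9357916158133073035999171201+229·386460·618388505879356792878585840, 5848201·618388505879356792878585840+386460·9357916158133073035999171201) = (109453949267819191656474935990205001,7232920556944267680961578290412300)

5848201 386460
68402909872801 4520191516920
800067931842043513801 52869977098885735380
9357916158133073035999171201 618388505879356792878585840
109453949267819191656474935990205001 7232920556944267680961578290412300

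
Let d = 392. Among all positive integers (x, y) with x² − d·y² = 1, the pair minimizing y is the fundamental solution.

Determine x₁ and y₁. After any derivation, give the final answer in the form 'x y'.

√392 = [19; 1,3,1,38, …], period ℓ=4 (even) → k=3
a_0=19:  p_0=19·1+0=19,  q_0=19·0+1=1
…
a_2=3:  p_2=3·20+19=79,  q_2=3·1+1=4
a_3=1:  p_3=1·79+20=99,  q_3=1·4+1=5
→ (99, 5).  Check: 99²=9801, 392·5²=9800, difference 1.

99 5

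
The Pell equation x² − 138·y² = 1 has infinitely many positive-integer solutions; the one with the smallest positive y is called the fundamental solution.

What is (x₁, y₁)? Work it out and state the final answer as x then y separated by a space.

√138 → a₀=11, period (1,2,1,22); ℓ=4 even so k=3
step 0: (11, 1)  from 11·(1,0) + (0,1)
step 1: (12, 1)  from 1·(11,1) + (1,0)
step 2: (35, 3)  from 2·(12,1) + (11,1)
step 3: (47, 4)  from 1·(35,3) + (12,1)
→ (47, 4).  Check: 47²=2209, 138·4²=2208, difference 1.

47 4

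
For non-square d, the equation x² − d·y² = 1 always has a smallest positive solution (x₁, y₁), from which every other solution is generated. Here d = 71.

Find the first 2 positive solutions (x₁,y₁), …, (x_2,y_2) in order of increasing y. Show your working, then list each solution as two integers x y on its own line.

3480 413
24220799 2874480

√71 = [8; 2,2,1,7,1,2,2,16, …], period ℓ=8 (even) → k=7
step 0: (8, 1)  from 8·(1,0) + (0,1)
step 1: (17, 2)  from 2·(8,1) + (1,0)
…
step 3: (59, 7)  from 1·(42,5) + (17,2)
…
step 6: (1483, 176)  from 2·(514,61) + (455,54)
step 7: (3480, 413)  from 2·(1483,176) + (514,61)
→ (3480, 413).  Check: 3480²=12110400, 71·413²=12110399, difference 1.
k=2:  x_2 = 3480·3480+71·413·413 = 24220799,  y_2 = 3480·413+413·3480 = 2874480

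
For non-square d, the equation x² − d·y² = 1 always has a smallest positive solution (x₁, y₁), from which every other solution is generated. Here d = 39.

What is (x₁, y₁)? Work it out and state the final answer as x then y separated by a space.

[6; 4,12] for √39; ℓ=2 ⇒ convergent index 1
k=0  a_k=6  p_k/q_k = 6/1
k=1  a_k=4  p_k/q_k = 25/4
fundamental: x₁=25, y₁=4  (since 625 − 39·16 = 1)

25 4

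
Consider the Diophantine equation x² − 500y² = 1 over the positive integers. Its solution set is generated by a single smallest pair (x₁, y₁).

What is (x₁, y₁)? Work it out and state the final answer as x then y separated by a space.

d=500: √d = [22; 2,1,3,2,1,…,1,2,44] (ℓ=14, even), read p_13/q_13
step 0: (22, 1)  from 22·(1,0) + (0,1)
step 1: (45, 2)  from 2·(22,1) + (1,0)
…
step 3: (246, 11)  from 3·(67,3) + (45,2)
…
step 5: (805, 36)  from 1·(559,25) + (246,11)
step 6: (1364, 61)  from 1·(805,36) + (559,25)
step 7: (14445, 646)  from 10·(1364,61) + (805,36)
step 8: (15809, 707)  from 1·(14445,646) + (1364,61)
step 9: (30254, 1353)  from 1·(15809,707) + (14445,646)
step 10: (76317, 3413)  from 2·(30254,1353) + (15809,707)
step 11: (259205, 11592)  from 3·(76317,3413) + (30254,1353)
step 12: (335522, 15005)  from 1·(259205,11592) + (76317,3413)
step 13: (930249, 41602)  from 2·(335522,15005) + (259205,11592)
(x₁, y₁) = (930249, 41602);  930249² − 500·41602² = 1 ✓

930249 41602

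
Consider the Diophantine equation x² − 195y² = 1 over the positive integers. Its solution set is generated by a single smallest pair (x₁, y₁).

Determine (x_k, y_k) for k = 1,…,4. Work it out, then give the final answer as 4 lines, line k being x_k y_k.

d=195: √d = [13; 1,26] (ℓ=2, even), read p_1/q_1
i=0: a=13 ⇒ p=13, q=1
i=1: a=1 ⇒ p=14, q=1
(x₁, y₁) = (14, 1);  14² − 195·1² = 1 ✓
n=2: (14,1)∘(14,1) = (14·14+195·1·1, 14·1+1·14) = (391,28)
n=3: (391,28)∘(14,1) = (14·391+195·1·28, 14·28+1·391) = (10934,783)
n=4: (10934,783)∘(14,1) = (14·10934+195·1·783, 14·783+1·10934) = (305761,21896)

14 1
391 28
10934 783
305761 21896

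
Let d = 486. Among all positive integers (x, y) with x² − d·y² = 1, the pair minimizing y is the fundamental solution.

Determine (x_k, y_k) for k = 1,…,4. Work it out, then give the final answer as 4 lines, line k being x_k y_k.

√486 = [22; 22,44, …], period ℓ=2 (even) → k=1
i=0: a=22 ⇒ p=22, q=1
i=1: a=22 ⇒ p=485, q=22
fundamental: x₁=485, y₁=22  (since 235225 − 486·484 = 1)
(x_2, y_2) = (485·485 + 486·22·22, 485·22 + 22·485) = (470449, 21340)
(x_3, y_3) = (485·470449 + 486·22·21340, 485·21340 + 22·470449) = (456335045, 20699778)
(x_4, y_4) = (485·456335045 + 486·22·20699778, 485·20699778 + 22·456335045) = (442644523201, 20078763320)

485 22
470449 21340
456335045 20699778
442644523201 20078763320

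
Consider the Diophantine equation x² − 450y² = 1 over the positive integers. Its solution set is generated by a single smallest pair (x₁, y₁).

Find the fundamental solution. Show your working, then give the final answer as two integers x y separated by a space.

19601 924

√450 = [21; 4,1,2,4,2,1,4,42, …], period ℓ=8 (even) → k=7
a_0=21:  p_0=21·1+0=21,  q_0=21·0+1=1
a_1=4:  p_1=4·21+1=85,  q_1=4·1+0=4
a_2=1:  p_2=1·85+21=106,  q_2=1·4+1=5
a_3=2:  p_3=2·106+85=297,  q_3=2·5+4=14
a_4=4:  p_4=4·297+106=1294,  q_4=4·14+5=61
a_5=2:  p_5=2·1294+297=2885,  q_5=2·61+14=136
a_6=1:  p_6=1·2885+1294=4179,  q_6=1·136+61=197
a_7=4:  p_7=4·4179+2885=19601,  q_7=4·197+136=924
→ (19601, 924).  Check: 19601²=384199201, 450·924²=384199200, difference 1.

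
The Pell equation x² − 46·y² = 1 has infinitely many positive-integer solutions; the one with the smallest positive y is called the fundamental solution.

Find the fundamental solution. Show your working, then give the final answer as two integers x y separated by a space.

√46 → a₀=6, period (1,3,1,1,2,6,2,1,1,3,1,12); ℓ=12 even so k=11
k=0  a_k=6  p_k/q_k = 6/1
k=1  a_k=1  p_k/q_k = 7/1
…
k=3  a_k=1  p_k/q_k = 34/5
k=4  a_k=1  p_k/q_k = 61/9
k=5  a_k=2  p_k/q_k = 156/23
k=6  a_k=6  p_k/q_k = 997/147
k=7  a_k=2  p_k/q_k = 2150/317
k=8  a_k=1  p_k/q_k = 3147/464
k=9  a_k=1  p_k/q_k = 5297/781
k=10  a_k=3  p_k/q_k = 19038/2807
k=11  a_k=1  p_k/q_k = 24335/3588
fundamental: x₁=24335, y₁=3588  (since 592192225 − 46·12873744 = 1)

24335 3588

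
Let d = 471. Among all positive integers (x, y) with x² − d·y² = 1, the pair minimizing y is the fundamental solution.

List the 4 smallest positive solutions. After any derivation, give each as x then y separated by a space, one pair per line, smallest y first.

√471 → a₀=21, period (1,2,2,1,3,…,2,1,42); ℓ=14 even so k=13
k=0  a_k=21  p_k/q_k = 21/1
k=1  a_k=1  p_k/q_k = 22/1
k=2  a_k=2  p_k/q_k = 65/3
k=3  a_k=2  p_k/q_k = 152/7
k=4  a_k=1  p_k/q_k = 217/10
k=5  a_k=3  p_k/q_k = 803/37
k=6  a_k=4  p_k/q_k = 3429/158
k=7  a_k=14  p_k/q_k = 48809/2249
…
k=9  a_k=3  p_k/q_k = 644804/29711
k=10  a_k=1  p_k/q_k = 843469/38865
k=11  a_k=2  p_k/q_k = 2331742/107441
k=12  a_k=2  p_k/q_k = 5506953/253747
k=13  a_k=1  p_k/q_k = 7838695/361188
(x₁, y₁) = (7838695, 361188);  7838695² − 471·361188² = 1 ✓
k=2:  x_2 = 7838695·7838695+471·361188·361188 = 122890278606049,  y_2 = 7838695·361188+361188·7838695 = 5662485139320
k=3:  x_3 = 7838695·122890278606049+471·361188·5662485139320 = 1926598824915678693415,  y_3 = 7838695·5662485139320+361188·122890278606049 = 88772987898323613612
k=4:  x_4 = 7838695·1926598824915678693415+471·361188·88772987898323613612 = 30204041151744689101078780801,  y_4 = 7838695·88772987898323613612+361188·1926598824915678693415 = 1391728752747293974319493360

7838695 361188
122890278606049 5662485139320
1926598824915678693415 88772987898323613612
30204041151744689101078780801 1391728752747293974319493360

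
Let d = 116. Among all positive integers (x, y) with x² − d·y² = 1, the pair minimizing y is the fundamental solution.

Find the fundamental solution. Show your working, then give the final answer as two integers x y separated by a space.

9801 910

d=116: √d = [10; 1,3,2,1,4,1,2,3,1,20] (ℓ=10, even), read p_9/q_9
a_0=10:  p_0=10·1+0=10,  q_0=10·0+1=1
a_1=1:  p_1=1·10+1=11,  q_1=1·1+0=1
a_2=3:  p_2=3·11+10=43,  q_2=3·1+1=4
a_3=2:  p_3=2·43+11=97,  q_3=2·4+1=9
a_4=1:  p_4=1·97+43=140,  q_4=1·9+4=13
…
a_6=1:  p_6=1·657+140=797,  q_6=1·61+13=74
…
a_8=3:  p_8=3·2251+797=7550,  q_8=3·209+74=701
a_9=1:  p_9=1·7550+2251=9801,  q_9=1·701+209=910
→ (9801, 910).  Check: 9801²=96059601, 116·910²=96059600, difference 1.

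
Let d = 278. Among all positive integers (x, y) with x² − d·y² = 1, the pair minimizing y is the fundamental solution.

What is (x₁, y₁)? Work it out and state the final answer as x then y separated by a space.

2501 150

√278 → a₀=16, period (1,2,16,2,1,32); ℓ=6 even so k=5
a_0=16:  p_0=16·1+0=16,  q_0=16·0+1=1
…
a_3=16:  p_3=16·50+17=817,  q_3=16·3+1=49
a_4=2:  p_4=2·817+50=1684,  q_4=2·49+3=101
a_5=1:  p_5=1·1684+817=2501,  q_5=1·101+49=150
→ (2501, 150).  Check: 2501²=6255001, 278·150²=6255000, difference 1.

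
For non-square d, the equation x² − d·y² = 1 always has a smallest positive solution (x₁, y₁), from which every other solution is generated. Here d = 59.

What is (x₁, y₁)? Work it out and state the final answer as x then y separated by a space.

[7; 1,2,7,2,1,14] for √59; ℓ=6 ⇒ convergent index 5
a_0=7:  p_0=7·1+0=7,  q_0=7·0+1=1
a_1=1:  p_1=1·7+1=8,  q_1=1·1+0=1
…
a_3=7:  p_3=7·23+8=169,  q_3=7·3+1=22
a_4=2:  p_4=2·169+23=361,  q_4=2·22+3=47
a_5=1:  p_5=1·361+169=530,  q_5=1·47+22=69
(x₁, y₁) = (530, 69);  530² − 59·69² = 1 ✓

530 69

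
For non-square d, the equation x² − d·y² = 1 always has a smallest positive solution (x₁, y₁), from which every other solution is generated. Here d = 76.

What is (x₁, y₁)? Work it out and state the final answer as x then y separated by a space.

d=76: √d = [8; 1,2,1,1,5,4,5,1,1,2,1,16] (ℓ=12, even), read p_11/q_11
a_0=8:  p_0=8·1+0=8,  q_0=8·0+1=1
…
a_2=2:  p_2=2·9+8=26,  q_2=2·1+1=3
…
a_8=1:  p_8=1·7445+1421=8866,  q_8=1·854+163=1017
…
a_10=2:  p_10=2·16311+8866=41488,  q_10=2·1871+1017=4759
a_11=1:  p_11=1·41488+16311=57799,  q_11=1·4759+1871=6630
fundamental: x₁=57799, y₁=6630  (since 3340724401 − 76·43956900 = 1)

57799 6630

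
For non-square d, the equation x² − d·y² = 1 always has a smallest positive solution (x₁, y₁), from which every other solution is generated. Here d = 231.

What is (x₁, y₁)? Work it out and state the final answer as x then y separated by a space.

76 5

√231 → a₀=15, period (5,30); ℓ=2 even so k=1
k=0  a_k=15  p_k/q_k = 15/1
k=1  a_k=5  p_k/q_k = 76/5
fundamental: x₁=76, y₁=5  (since 5776 − 231·25 = 1)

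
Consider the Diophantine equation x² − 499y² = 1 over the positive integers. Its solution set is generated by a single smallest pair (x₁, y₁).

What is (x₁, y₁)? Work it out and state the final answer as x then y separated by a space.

4490 201

√499 = [22; 2,1,21,1,2,44, …], period ℓ=6 (even) → k=5
step 0: (22, 1)  from 22·(1,0) + (0,1)
…
step 2: (67, 3)  from 1·(45,2) + (22,1)
step 3: (1452, 65)  from 21·(67,3) + (45,2)
step 4: (1519, 68)  from 1·(1452,65) + (67,3)
step 5: (4490, 201)  from 2·(1519,68) + (1452,65)
fundamental: x₁=4490, y₁=201  (since 20160100 − 499·40401 = 1)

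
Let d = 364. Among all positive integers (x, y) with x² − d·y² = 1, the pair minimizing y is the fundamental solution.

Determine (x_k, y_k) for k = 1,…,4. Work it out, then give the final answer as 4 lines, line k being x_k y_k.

4954951 259710
49103078824801 2573700648420
486606699052048124551 25505121203178395130
4822224700149240710505379201 252753251621617410554928840

√364 = [19; 12,1,2,3,1,8,1,3,2,1,12,38, …], period ℓ=12 (even) → k=11
i=0: a=19 ⇒ p=19, q=1
…
i=2: a=1 ⇒ p=248, q=13
i=3: a=2 ⇒ p=725, q=38
…
i=5: a=1 ⇒ p=3148, q=165
i=6: a=8 ⇒ p=27607, q=1447
…
i=8: a=3 ⇒ p=119872, q=6283
…
i=10: a=1 ⇒ p=390371, q=20461
i=11: a=12 ⇒ p=4954951, q=259710
→ (4954951, 259710).  Check: 4954951²=24551539412401, 364·259710²=24551539412400, difference 1.
k=2:  x_2 = 4954951·4954951+364·259710·259710 = 49103078824801,  y_2 = 4954951·259710+259710·4954951 = 2573700648420
k=3:  x_3 = 4954951·49103078824801+364·259710·2573700648420 = 486606699052048124551,  y_3 = 4954951·2573700648420+259710·49103078824801 = 25505121203178395130
k=4:  x_4 = 4954951·486606699052048124551+364·259710·25505121203178395130 = 4822224700149240710505379201,  y_4 = 4954951·25505121203178395130+259710·486606699052048124551 = 252753251621617410554928840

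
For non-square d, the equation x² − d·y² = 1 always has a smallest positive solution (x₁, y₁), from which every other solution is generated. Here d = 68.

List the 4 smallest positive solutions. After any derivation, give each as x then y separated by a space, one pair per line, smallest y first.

33 4
2177 264
143649 17420
9478657 1149456

√68 → a₀=8, period (4,16); ℓ=2 even so k=1
step 0: (8, 1)  from 8·(1,0) + (0,1)
step 1: (33, 4)  from 4·(8,1) + (1,0)
(x₁, y₁) = (33, 4);  33² − 68·4² = 1 ✓
n=2: (33,4)∘(33,4) = (33·33+68·4·4, 33·4+4·33) = (2177,264)
n=3: (2177,264)∘(33,4) = (33·2177+68·4·264, 33·264+4·2177) = (143649,17420)
n=4: (143649,17420)∘(33,4) = (33·143649+68·4·17420, 33·17420+4·143649) = (9478657,1149456)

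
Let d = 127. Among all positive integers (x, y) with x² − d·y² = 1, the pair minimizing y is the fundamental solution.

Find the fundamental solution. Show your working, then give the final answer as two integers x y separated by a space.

4730624 419775

√127 = [11; 3,1,2,2,7,11,7,2,2,1,3,22, …], period ℓ=12 (even) → k=11
k=0  a_k=11  p_k/q_k = 11/1
…
k=2  a_k=1  p_k/q_k = 45/4
…
k=4  a_k=2  p_k/q_k = 293/26
…
k=6  a_k=11  p_k/q_k = 24218/2149
k=7  a_k=7  p_k/q_k = 171701/15236
k=8  a_k=2  p_k/q_k = 367620/32621
…
k=10  a_k=1  p_k/q_k = 1274561/113099
k=11  a_k=3  p_k/q_k = 4730624/419775
→ (4730624, 419775).  Check: 4730624²=22378803429376, 127·419775²=22378803429375, difference 1.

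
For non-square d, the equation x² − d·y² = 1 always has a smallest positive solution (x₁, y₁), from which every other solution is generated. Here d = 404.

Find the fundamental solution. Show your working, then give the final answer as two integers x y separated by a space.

201 10

√404 = [20; 10,40, …], period ℓ=2 (even) → k=1
step 0: (20, 1)  from 20·(1,0) + (0,1)
step 1: (201, 10)  from 10·(20,1) + (1,0)
fundamental: x₁=201, y₁=10  (since 40401 − 404·100 = 1)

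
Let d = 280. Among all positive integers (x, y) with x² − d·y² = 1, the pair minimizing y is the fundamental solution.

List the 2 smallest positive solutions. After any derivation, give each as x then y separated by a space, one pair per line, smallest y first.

√280 → a₀=16, period (1,2,1,2,1,32); ℓ=6 even so k=5
a_0=16:  p_0=16·1+0=16,  q_0=16·0+1=1
a_1=1:  p_1=1·16+1=17,  q_1=1·1+0=1
…
a_4=2:  p_4=2·67+50=184,  q_4=2·4+3=11
a_5=1:  p_5=1·184+67=251,  q_5=1·11+4=15
(x₁, y₁) = (251, 15);  251² − 280·15² = 1 ✓
(251+15√280)^2 = 126001 + 7530√280

251 15
126001 7530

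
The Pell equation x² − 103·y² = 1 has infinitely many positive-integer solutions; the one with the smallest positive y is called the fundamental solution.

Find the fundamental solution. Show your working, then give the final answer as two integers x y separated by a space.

[10; 6,1,2,1,1,9,1,1,2,1,6,20] for √103; ℓ=12 ⇒ convergent index 11
i=0: a=10 ⇒ p=10, q=1
i=1: a=6 ⇒ p=61, q=6
i=2: a=1 ⇒ p=71, q=7
…
i=5: a=1 ⇒ p=477, q=47
i=6: a=9 ⇒ p=4567, q=450
i=7: a=1 ⇒ p=5044, q=497
i=8: a=1 ⇒ p=9611, q=947
i=9: a=2 ⇒ p=24266, q=2391
i=10: a=1 ⇒ p=33877, q=3338
i=11: a=6 ⇒ p=227528, q=22419
→ (227528, 22419).  Check: 227528²=51768990784, 103·22419²=51768990783, difference 1.

227528 22419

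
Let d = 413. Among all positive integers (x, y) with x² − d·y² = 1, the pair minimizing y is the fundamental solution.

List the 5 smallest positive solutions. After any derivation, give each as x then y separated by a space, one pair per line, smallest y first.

[20; 3,9,1,4,1,9,3,40] for √413; ℓ=8 ⇒ convergent index 7
a_0=20:  p_0=20·1+0=20,  q_0=20·0+1=1
…
a_2=9:  p_2=9·61+20=569,  q_2=9·3+1=28
a_3=1:  p_3=1·569+61=630,  q_3=1·28+3=31
a_4=4:  p_4=4·630+569=3089,  q_4=4·31+28=152
a_5=1:  p_5=1·3089+630=3719,  q_5=1·152+31=183
a_6=9:  p_6=9·3719+3089=36560,  q_6=9·183+152=1799
a_7=3:  p_7=3·36560+3719=113399,  q_7=3·1799+183=5580
(x₁, y₁) = (113399, 5580);  113399² − 413·5580² = 1 ✓
(x_2, y_2) = (113399·113399 + 413·5580·5580, 113399·5580 + 5580·113399) = (25718666401, 1265532840)
(x_3, y_3) = (113399·25718666401 + 413·5580·1265532840, 113399·1265532840 + 5580·25718666401) = (5832942102300599, 287020317040740)
(x_4, y_4) = (113399·5832942102300599 + 413·5580·287020317040740, 113399·287020317040740 + 5580·5832942102300599) = (1322899602891852585601, 65095633862940217680)
(x_5, y_5) = (113399·1322899602891852585601 + 413·5580·65095633862940217680, 113399·65095633862940217680 + 5580·1322899602891852585601) = (300030984130833440606834999, 14763559568560095172347900)

113399 5580
25718666401 1265532840
5832942102300599 287020317040740
1322899602891852585601 65095633862940217680
300030984130833440606834999 14763559568560095172347900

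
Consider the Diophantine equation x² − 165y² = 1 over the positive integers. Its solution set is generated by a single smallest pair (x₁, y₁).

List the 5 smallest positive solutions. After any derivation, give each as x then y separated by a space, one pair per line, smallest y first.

1079 84
2328481 181272
5024860919 391184892
10843647534721 844176815664
23400586355066999 1821733177018020

[12; 1,5,2,5,1,24] for √165; ℓ=6 ⇒ convergent index 5
k=0  a_k=12  p_k/q_k = 12/1
k=1  a_k=1  p_k/q_k = 13/1
k=2  a_k=5  p_k/q_k = 77/6
k=3  a_k=2  p_k/q_k = 167/13
k=4  a_k=5  p_k/q_k = 912/71
k=5  a_k=1  p_k/q_k = 1079/84
fundamental: x₁=1079, y₁=84  (since 1164241 − 165·7056 = 1)
(1079+84√165)^2 = 2328481 + 181272√165
(1079+84√165)^3 = 5024860919 + 391184892√165
(1079+84√165)^4 = 10843647534721 + 844176815664√165
(1079+84√165)^5 = 23400586355066999 + 1821733177018020√165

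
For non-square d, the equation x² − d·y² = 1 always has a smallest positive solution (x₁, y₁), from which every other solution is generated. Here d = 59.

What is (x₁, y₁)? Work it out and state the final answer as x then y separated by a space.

d=59: √d = [7; 1,2,7,2,1,14] (ℓ=6, even), read p_5/q_5
a_0=7:  p_0=7·1+0=7,  q_0=7·0+1=1
a_1=1:  p_1=1·7+1=8,  q_1=1·1+0=1
a_2=2:  p_2=2·8+7=23,  q_2=2·1+1=3
a_3=7:  p_3=7·23+8=169,  q_3=7·3+1=22
a_4=2:  p_4=2·169+23=361,  q_4=2·22+3=47
a_5=1:  p_5=1·361+169=530,  q_5=1·47+22=69
fundamental: x₁=530, y₁=69  (since 280900 − 59·4761 = 1)

530 69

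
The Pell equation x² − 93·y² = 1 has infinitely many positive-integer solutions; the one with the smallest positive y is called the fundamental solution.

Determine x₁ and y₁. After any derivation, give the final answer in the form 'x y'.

12151 1260

√93 → a₀=9, period (1,1,1,4,6,4,1,1,1,18); ℓ=10 even so k=9
i=0: a=9 ⇒ p=9, q=1
…
i=3: a=1 ⇒ p=29, q=3
i=4: a=4 ⇒ p=135, q=14
i=5: a=6 ⇒ p=839, q=87
i=6: a=4 ⇒ p=3491, q=362
…
i=8: a=1 ⇒ p=7821, q=811
i=9: a=1 ⇒ p=12151, q=1260
fundamental: x₁=12151, y₁=1260  (since 147646801 − 93·1587600 = 1)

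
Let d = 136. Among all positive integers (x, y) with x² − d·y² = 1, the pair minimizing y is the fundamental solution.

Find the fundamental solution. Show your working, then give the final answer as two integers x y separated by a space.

d=136: √d = [11; 1,1,1,22] (ℓ=4, even), read p_3/q_3
a_0=11:  p_0=11·1+0=11,  q_0=11·0+1=1
…
a_2=1:  p_2=1·12+11=23,  q_2=1·1+1=2
a_3=1:  p_3=1·23+12=35,  q_3=1·2+1=3
fundamental: x₁=35, y₁=3  (since 1225 − 136·9 = 1)

35 3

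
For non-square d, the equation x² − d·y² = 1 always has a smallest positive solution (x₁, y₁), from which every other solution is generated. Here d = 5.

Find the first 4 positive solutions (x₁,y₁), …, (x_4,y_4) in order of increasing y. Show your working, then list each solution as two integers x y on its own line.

√5 = [2; 4, …], period ℓ=1 (odd) → k=1
step 0: (2, 1)  from 2·(1,0) + (0,1)
step 1: (9, 4)  from 4·(2,1) + (1,0)
→ (9, 4).  Check: 9²=81, 5·4²=80, difference 1.
(9+4√5)^2 = 161 + 72√5
(9+4√5)^3 = 2889 + 1292√5
(9+4√5)^4 = 51841 + 23184√5

9 4
161 72
2889 1292
51841 23184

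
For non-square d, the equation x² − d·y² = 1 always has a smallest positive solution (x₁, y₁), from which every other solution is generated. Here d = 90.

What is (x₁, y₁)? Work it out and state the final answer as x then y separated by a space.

√90 → a₀=9, period (2,18); ℓ=2 even so k=1
i=0: a=9 ⇒ p=9, q=1
i=1: a=2 ⇒ p=19, q=2
(x₁, y₁) = (19, 2);  19² − 90·2² = 1 ✓

19 2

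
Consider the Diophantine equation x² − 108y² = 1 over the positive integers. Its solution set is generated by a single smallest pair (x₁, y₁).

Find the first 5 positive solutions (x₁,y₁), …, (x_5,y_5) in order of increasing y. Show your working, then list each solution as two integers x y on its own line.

√108 → a₀=10, period (2,1,1,4,1,1,2,20); ℓ=8 even so k=7
a_0=10:  p_0=10·1+0=10,  q_0=10·0+1=1
…
a_5=1:  p_5=1·239+52=291,  q_5=1·23+5=28
a_6=1:  p_6=1·291+239=530,  q_6=1·28+23=51
a_7=2:  p_7=2·530+291=1351,  q_7=2·51+28=130
→ (1351, 130).  Check: 1351²=1825201, 108·130²=1825200, difference 1.
n=2: (1351,130)∘(1351,130) = (1351·1351+108·130·130, 1351·130+130·1351) = (3650401,351260)
n=3: (3650401,351260)∘(1351,130) = (1351·3650401+108·130·351260, 1351·351260+130·3650401) = (9863382151,949104390)
n=4: (9863382151,949104390)∘(1351,130) = (1351·9863382151+108·130·949104390, 1351·949104390+130·9863382151) = (26650854921601,2564479710520)
n=5: (26650854921601,2564479710520)∘(1351,130) = (1351·26650854921601+108·130·2564479710520, 1351·2564479710520+130·26650854921601) = (72010600134783751,6929223228720650)

1351 130
3650401 351260
9863382151 949104390
26650854921601 2564479710520
72010600134783751 6929223228720650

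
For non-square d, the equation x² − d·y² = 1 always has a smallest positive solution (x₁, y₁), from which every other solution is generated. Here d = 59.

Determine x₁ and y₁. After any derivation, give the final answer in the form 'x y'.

530 69

√59 → a₀=7, period (1,2,7,2,1,14); ℓ=6 even so k=5
k=0  a_k=7  p_k/q_k = 7/1
…
k=3  a_k=7  p_k/q_k = 169/22
k=4  a_k=2  p_k/q_k = 361/47
k=5  a_k=1  p_k/q_k = 530/69
fundamental: x₁=530, y₁=69  (since 280900 − 59·4761 = 1)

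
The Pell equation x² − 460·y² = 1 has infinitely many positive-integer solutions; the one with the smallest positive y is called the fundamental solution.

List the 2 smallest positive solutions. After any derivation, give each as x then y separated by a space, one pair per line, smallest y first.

√460 = [21; 2,4,3,1,2,10,2,1,3,4,2,42, …], period ℓ=12 (even) → k=11
k=0  a_k=21  p_k/q_k = 21/1
k=1  a_k=2  p_k/q_k = 43/2
…
k=3  a_k=3  p_k/q_k = 622/29
k=4  a_k=1  p_k/q_k = 815/38
…
k=9  a_k=3  p_k/q_k = 265693/12388
k=10  a_k=4  p_k/q_k = 1135029/52921
k=11  a_k=2  p_k/q_k = 2535751/118230
fundamental: x₁=2535751, y₁=118230  (since 6430033134001 − 460·13978332900 = 1)
(2535751+118230√460)^2 = 12860066268001 + 599603681460√460

2535751 118230
12860066268001 599603681460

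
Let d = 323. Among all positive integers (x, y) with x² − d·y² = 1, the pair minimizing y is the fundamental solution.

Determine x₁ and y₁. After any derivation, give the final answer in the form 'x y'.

18 1

[17; 1,34] for √323; ℓ=2 ⇒ convergent index 1
k=0  a_k=17  p_k/q_k = 17/1
k=1  a_k=1  p_k/q_k = 18/1
(x₁, y₁) = (18, 1);  18² − 323·1² = 1 ✓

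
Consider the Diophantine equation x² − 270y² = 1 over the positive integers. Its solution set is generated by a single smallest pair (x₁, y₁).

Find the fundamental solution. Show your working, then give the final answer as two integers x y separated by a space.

5291 322

[16; 2,3,6,3,2,32] for √270; ℓ=6 ⇒ convergent index 5
a_0=16:  p_0=16·1+0=16,  q_0=16·0+1=1
…
a_4=3:  p_4=3·723+115=2284,  q_4=3·44+7=139
a_5=2:  p_5=2·2284+723=5291,  q_5=2·139+44=322
(x₁, y₁) = (5291, 322);  5291² − 270·322² = 1 ✓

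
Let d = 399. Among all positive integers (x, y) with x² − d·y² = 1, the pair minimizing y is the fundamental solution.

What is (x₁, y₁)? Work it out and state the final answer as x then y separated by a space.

20 1

[19; 1,38] for √399; ℓ=2 ⇒ convergent index 1
k=0  a_k=19  p_k/q_k = 19/1
k=1  a_k=1  p_k/q_k = 20/1
fundamental: x₁=20, y₁=1  (since 400 − 399·1 = 1)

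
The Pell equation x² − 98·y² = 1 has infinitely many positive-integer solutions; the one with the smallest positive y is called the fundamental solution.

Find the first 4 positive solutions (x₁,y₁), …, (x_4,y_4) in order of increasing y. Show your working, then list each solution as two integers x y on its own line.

√98 → a₀=9, period (1,8,1,18); ℓ=4 even so k=3
a_0=9:  p_0=9·1+0=9,  q_0=9·0+1=1
…
a_2=8:  p_2=8·10+9=89,  q_2=8·1+1=9
a_3=1:  p_3=1·89+10=99,  q_3=1·9+1=10
(x₁, y₁) = (99, 10);  99² − 98·10² = 1 ✓
k=2:  x_2 = 99·99+98·10·10 = 19601,  y_2 = 99·10+10·99 = 1980
k=3:  x_3 = 99·19601+98·10·1980 = 3880899,  y_3 = 99·1980+10·19601 = 392030
k=4:  x_4 = 99·3880899+98·10·392030 = 768398401,  y_4 = 99·392030+10·3880899 = 77619960

99 10
19601 1980
3880899 392030
768398401 77619960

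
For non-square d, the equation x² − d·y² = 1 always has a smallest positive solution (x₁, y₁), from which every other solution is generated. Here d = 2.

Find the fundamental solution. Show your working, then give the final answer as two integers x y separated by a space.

3 2

√2 → a₀=1, period (2); ℓ=1 odd so k=1
step 0: (1, 1)  from 1·(1,0) + (0,1)
step 1: (3, 2)  from 2·(1,1) + (1,0)
→ (3, 2).  Check: 3²=9, 2·2²=8, difference 1.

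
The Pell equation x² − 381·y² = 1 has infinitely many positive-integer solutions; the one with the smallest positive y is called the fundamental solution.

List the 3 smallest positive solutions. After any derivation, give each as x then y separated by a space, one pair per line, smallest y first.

1015 52
2060449 105560
4182710455 214286748

√381 = [19; 1,1,12,1,1,38, …], period ℓ=6 (even) → k=5
a_0=19:  p_0=19·1+0=19,  q_0=19·0+1=1
a_1=1:  p_1=1·19+1=20,  q_1=1·1+0=1
a_2=1:  p_2=1·20+19=39,  q_2=1·1+1=2
a_3=12:  p_3=12·39+20=488,  q_3=12·2+1=25
a_4=1:  p_4=1·488+39=527,  q_4=1·25+2=27
a_5=1:  p_5=1·527+488=1015,  q_5=1·27+25=52
fundamental: x₁=1015, y₁=52  (since 1030225 − 381·2704 = 1)
(1015+52√381)^2 = 2060449 + 105560√381
(1015+52√381)^3 = 4182710455 + 214286748√381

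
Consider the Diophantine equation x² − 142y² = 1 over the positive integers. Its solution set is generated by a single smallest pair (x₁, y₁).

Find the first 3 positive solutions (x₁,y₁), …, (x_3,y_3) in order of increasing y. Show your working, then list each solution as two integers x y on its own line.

[11; 1,10,1,22] for √142; ℓ=4 ⇒ convergent index 3
i=0: a=11 ⇒ p=11, q=1
i=1: a=1 ⇒ p=12, q=1
i=2: a=10 ⇒ p=131, q=11
i=3: a=1 ⇒ p=143, q=12
(x₁, y₁) = (143, 12);  143² − 142·12² = 1 ✓
n=2: (143,12)∘(143,12) = (143·143+142·12·12, 143·12+12·143) = (40897,3432)
n=3: (40897,3432)∘(143,12) = (143·40897+142·12·3432, 143·3432+12·40897) = (11696399,981540)

143 12
40897 3432
11696399 981540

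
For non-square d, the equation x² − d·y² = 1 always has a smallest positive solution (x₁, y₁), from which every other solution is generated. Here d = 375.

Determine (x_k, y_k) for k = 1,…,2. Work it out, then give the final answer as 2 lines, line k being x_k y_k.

15124 781
457470751 23623688

[19; 2,1,2,1,5,1,2,1,2,38] for √375; ℓ=10 ⇒ convergent index 9
k=0  a_k=19  p_k/q_k = 19/1
k=1  a_k=2  p_k/q_k = 39/2
k=2  a_k=1  p_k/q_k = 58/3
…
k=5  a_k=5  p_k/q_k = 1220/63
k=6  a_k=1  p_k/q_k = 1433/74
…
k=8  a_k=1  p_k/q_k = 5519/285
k=9  a_k=2  p_k/q_k = 15124/781
→ (15124, 781).  Check: 15124²=228735376, 375·781²=228735375, difference 1.
k=2:  x_2 = 15124·15124+375·781·781 = 457470751,  y_2 = 15124·781+781·15124 = 23623688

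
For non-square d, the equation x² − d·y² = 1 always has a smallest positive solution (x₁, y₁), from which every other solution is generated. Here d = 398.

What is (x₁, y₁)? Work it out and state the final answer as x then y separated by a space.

d=398: √d = [19; 1,18,1,38] (ℓ=4, even), read p_3/q_3
k=0  a_k=19  p_k/q_k = 19/1
k=1  a_k=1  p_k/q_k = 20/1
k=2  a_k=18  p_k/q_k = 379/19
k=3  a_k=1  p_k/q_k = 399/20
fundamental: x₁=399, y₁=20  (since 159201 − 398·400 = 1)

399 20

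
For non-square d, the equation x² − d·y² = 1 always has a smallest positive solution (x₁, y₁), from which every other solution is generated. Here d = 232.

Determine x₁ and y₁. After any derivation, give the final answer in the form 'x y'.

19603 1287

[15; 4,3,7,3,4,30] for √232; ℓ=6 ⇒ convergent index 5
i=0: a=15 ⇒ p=15, q=1
…
i=4: a=3 ⇒ p=4539, q=298
i=5: a=4 ⇒ p=19603, q=1287
→ (19603, 1287).  Check: 19603²=384277609, 232·1287²=384277608, difference 1.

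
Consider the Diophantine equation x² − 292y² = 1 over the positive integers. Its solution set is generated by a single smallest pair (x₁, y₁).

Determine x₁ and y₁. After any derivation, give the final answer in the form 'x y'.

√292 = [17; 11,2,1,3,8,3,1,2,11,34, …], period ℓ=10 (even) → k=9
a_0=17:  p_0=17·1+0=17,  q_0=17·0+1=1
…
a_2=2:  p_2=2·188+17=393,  q_2=2·11+1=23
…
a_5=8:  p_5=8·2136+581=17669,  q_5=8·125+34=1034
a_6=3:  p_6=3·17669+2136=55143,  q_6=3·1034+125=3227
…
a_8=2:  p_8=2·72812+55143=200767,  q_8=2·4261+3227=11749
a_9=11:  p_9=11·200767+72812=2281249,  q_9=11·11749+4261=133500
fundamental: x₁=2281249, y₁=133500  (since 5204097000001 − 292·17822250000 = 1)

2281249 133500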